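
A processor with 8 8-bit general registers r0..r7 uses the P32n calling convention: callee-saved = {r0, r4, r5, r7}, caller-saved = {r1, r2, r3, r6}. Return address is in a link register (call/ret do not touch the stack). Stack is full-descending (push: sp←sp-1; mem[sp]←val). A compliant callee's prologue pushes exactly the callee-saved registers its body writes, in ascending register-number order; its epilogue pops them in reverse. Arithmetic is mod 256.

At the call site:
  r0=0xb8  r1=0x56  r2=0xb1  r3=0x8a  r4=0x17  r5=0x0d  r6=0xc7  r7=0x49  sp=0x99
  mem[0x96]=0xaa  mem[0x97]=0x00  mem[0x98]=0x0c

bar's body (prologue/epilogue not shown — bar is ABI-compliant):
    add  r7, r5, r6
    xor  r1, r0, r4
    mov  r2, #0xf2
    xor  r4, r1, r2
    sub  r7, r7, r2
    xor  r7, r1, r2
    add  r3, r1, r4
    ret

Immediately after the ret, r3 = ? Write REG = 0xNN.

prologue: push r4 → mem[0x98]=0x17, sp=0x98
prologue: push r7 → mem[0x97]=0x49, sp=0x97
body[0] add  r7, r5, r6 → r7=0xd4
body[1] xor  r1, r0, r4 → r1=0xaf
body[2] mov  r2, #0xf2 → r2=0xf2
body[3] xor  r4, r1, r2 → r4=0x5d
body[4] sub  r7, r7, r2 → r7=0xe2
body[5] xor  r7, r1, r2 → r7=0x5d
body[6] add  r3, r1, r4 → r3=0x0c
epilogue: pop r7=0x49, sp=0x98
epilogue: pop r4=0x17, sp=0x99
r3 is caller-saved → body value

REG = 0x0c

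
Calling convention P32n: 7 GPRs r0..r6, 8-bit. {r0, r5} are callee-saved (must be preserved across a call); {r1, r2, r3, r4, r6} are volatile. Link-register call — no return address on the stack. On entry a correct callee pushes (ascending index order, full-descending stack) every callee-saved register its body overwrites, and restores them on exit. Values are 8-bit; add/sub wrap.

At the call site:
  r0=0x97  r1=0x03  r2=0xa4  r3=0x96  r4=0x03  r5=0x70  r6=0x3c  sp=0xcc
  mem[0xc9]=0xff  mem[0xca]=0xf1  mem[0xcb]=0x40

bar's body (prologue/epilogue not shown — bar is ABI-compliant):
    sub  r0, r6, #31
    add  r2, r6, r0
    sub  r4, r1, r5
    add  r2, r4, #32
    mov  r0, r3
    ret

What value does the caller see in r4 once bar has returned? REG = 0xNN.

prologue: push r0 → mem[0xcb]=0x97, sp=0xcb
body[0] sub  r0, r6, #31 → r0=0x1d
body[1] add  r2, r6, r0 → r2=0x59
body[2] sub  r4, r1, r5 → r4=0x93
body[3] add  r2, r4, #32 → r2=0xb3
body[4] mov  r0, r3 → r0=0x96
epilogue: pop r0=0x97, sp=0xcc
r4 is caller-saved → body value

REG = 0x93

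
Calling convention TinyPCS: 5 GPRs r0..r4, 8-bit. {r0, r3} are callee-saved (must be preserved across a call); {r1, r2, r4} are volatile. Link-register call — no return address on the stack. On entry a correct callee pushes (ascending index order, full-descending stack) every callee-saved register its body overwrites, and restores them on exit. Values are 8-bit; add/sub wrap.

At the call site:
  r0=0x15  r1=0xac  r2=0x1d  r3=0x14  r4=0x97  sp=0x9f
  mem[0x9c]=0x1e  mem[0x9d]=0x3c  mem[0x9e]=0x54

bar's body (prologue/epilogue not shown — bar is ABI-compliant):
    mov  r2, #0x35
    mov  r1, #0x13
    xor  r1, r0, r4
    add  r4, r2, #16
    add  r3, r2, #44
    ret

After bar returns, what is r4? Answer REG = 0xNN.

REG = 0x45

prologue: push r3 -> mem[0x9e]=0x14, sp=0x9e
body[0] mov  r2, #0x35 -> r2=0x35
body[1] mov  r1, #0x13 -> r1=0x13
body[2] xor  r1, r0, r4 -> r1=0x82
body[3] add  r4, r2, #16 -> r4=0x45
body[4] add  r3, r2, #44 -> r3=0x61
epilogue: pop r3=0x14, sp=0x9f
r4 is caller-saved -> body value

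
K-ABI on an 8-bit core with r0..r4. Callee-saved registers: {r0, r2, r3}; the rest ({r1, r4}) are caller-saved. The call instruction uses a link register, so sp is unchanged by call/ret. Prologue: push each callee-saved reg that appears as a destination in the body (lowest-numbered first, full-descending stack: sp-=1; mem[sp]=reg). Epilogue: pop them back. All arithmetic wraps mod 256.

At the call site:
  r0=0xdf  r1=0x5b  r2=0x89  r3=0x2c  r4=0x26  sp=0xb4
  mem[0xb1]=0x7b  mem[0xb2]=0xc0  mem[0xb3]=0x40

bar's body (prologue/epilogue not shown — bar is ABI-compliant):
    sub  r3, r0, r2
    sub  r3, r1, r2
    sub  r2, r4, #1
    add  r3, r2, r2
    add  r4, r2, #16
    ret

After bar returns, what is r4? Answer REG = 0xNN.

prologue: push r2 -> mem[0xb3]=0x89, sp=0xb3
prologue: push r3 -> mem[0xb2]=0x2c, sp=0xb2
body[0] sub  r3, r0, r2 -> r3=0x56
body[1] sub  r3, r1, r2 -> r3=0xd2
body[2] sub  r2, r4, #1 -> r2=0x25
body[3] add  r3, r2, r2 -> r3=0x4a
body[4] add  r4, r2, #16 -> r4=0x35
epilogue: pop r3=0x2c, sp=0xb3
epilogue: pop r2=0x89, sp=0xb4
r4 is caller-saved -> body value

REG = 0x35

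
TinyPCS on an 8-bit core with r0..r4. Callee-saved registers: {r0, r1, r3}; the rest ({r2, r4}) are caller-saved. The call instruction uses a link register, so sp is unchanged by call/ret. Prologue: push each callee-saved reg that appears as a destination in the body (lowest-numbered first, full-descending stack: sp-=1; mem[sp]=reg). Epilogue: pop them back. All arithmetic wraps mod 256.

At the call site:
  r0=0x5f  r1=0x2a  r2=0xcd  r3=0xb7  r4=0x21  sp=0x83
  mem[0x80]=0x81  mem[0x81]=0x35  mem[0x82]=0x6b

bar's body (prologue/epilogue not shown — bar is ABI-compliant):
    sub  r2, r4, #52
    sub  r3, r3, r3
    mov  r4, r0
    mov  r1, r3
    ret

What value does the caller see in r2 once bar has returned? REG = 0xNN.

prologue: push r1 -> mem[0x82]=0x2a, sp=0x82
prologue: push r3 -> mem[0x81]=0xb7, sp=0x81
body[0] sub  r2, r4, #52 -> r2=0xed
body[1] sub  r3, r3, r3 -> r3=0x00
body[2] mov  r4, r0 -> r4=0x5f
body[3] mov  r1, r3 -> r1=0x00
epilogue: pop r3=0xb7, sp=0x82
epilogue: pop r1=0x2a, sp=0x83
r2 is caller-saved -> body value

REG = 0xed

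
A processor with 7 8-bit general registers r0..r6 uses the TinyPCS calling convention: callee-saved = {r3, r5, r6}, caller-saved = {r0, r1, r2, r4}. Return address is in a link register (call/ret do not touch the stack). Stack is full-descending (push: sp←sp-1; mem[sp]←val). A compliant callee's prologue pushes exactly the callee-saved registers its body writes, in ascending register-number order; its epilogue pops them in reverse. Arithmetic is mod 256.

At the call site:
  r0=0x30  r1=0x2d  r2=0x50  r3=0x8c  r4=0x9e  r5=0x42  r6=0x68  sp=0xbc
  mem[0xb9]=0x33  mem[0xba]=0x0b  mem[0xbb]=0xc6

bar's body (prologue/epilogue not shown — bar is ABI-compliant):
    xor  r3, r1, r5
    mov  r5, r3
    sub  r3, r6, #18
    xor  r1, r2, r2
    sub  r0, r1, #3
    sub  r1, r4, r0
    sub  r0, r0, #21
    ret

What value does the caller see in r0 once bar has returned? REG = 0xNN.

prologue: push r3 → mem[0xbb]=0x8c, sp=0xbb
prologue: push r5 → mem[0xba]=0x42, sp=0xba
body[0] xor  r3, r1, r5 → r3=0x6f
body[1] mov  r5, r3 → r5=0x6f
body[2] sub  r3, r6, #18 → r3=0x56
body[3] xor  r1, r2, r2 → r1=0x00
body[4] sub  r0, r1, #3 → r0=0xfd
body[5] sub  r1, r4, r0 → r1=0xa1
body[6] sub  r0, r0, #21 → r0=0xe8
epilogue: pop r5=0x42, sp=0xbb
epilogue: pop r3=0x8c, sp=0xbc
r0 is caller-saved → body value

REG = 0xe8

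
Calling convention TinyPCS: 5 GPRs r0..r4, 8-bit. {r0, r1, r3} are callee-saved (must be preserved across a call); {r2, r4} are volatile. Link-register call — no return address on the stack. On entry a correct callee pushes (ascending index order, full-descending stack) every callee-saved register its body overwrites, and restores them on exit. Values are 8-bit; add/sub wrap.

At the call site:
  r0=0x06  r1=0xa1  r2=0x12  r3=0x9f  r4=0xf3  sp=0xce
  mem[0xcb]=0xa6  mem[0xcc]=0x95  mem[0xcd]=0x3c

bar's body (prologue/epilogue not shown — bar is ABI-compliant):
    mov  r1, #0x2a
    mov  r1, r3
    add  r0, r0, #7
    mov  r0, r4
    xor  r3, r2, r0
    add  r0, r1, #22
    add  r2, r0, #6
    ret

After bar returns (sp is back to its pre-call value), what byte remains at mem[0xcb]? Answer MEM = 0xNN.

MEM = 0x9f

prologue: push r0 -> mem[0xcd]=0x06, sp=0xcd
prologue: push r1 -> mem[0xcc]=0xa1, sp=0xcc
prologue: push r3 -> mem[0xcb]=0x9f, sp=0xcb
body[0] mov  r1, #0x2a -> r1=0x2a
body[1] mov  r1, r3 -> r1=0x9f
body[2] add  r0, r0, #7 -> r0=0x0d
body[3] mov  r0, r4 -> r0=0xf3
body[4] xor  r3, r2, r0 -> r3=0xe1
body[5] add  r0, r1, #22 -> r0=0xb5
body[6] add  r2, r0, #6 -> r2=0xbb
epilogue: pop r3=0x9f, sp=0xcc
epilogue: pop r1=0xa1, sp=0xcd
epilogue: pop r0=0x06, sp=0xce
prologue pushed ['r0', 'r1', 'r3'] at ['0xcd', '0xcc', '0xcb']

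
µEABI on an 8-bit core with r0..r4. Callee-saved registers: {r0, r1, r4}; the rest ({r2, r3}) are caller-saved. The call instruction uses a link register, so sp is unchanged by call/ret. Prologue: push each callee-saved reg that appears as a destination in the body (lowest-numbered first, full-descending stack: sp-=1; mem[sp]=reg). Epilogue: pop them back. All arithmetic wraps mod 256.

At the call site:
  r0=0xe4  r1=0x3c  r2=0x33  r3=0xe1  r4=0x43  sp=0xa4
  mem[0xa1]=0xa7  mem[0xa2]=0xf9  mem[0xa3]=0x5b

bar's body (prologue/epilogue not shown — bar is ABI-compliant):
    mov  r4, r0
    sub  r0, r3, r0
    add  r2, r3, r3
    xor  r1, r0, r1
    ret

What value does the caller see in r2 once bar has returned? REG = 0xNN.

prologue: push r0 -> mem[0xa3]=0xe4, sp=0xa3
prologue: push r1 -> mem[0xa2]=0x3c, sp=0xa2
prologue: push r4 -> mem[0xa1]=0x43, sp=0xa1
body[0] mov  r4, r0 -> r4=0xe4
body[1] sub  r0, r3, r0 -> r0=0xfd
body[2] add  r2, r3, r3 -> r2=0xc2
body[3] xor  r1, r0, r1 -> r1=0xc1
epilogue: pop r4=0x43, sp=0xa2
epilogue: pop r1=0x3c, sp=0xa3
epilogue: pop r0=0xe4, sp=0xa4
r2 is caller-saved -> body value

REG = 0xc2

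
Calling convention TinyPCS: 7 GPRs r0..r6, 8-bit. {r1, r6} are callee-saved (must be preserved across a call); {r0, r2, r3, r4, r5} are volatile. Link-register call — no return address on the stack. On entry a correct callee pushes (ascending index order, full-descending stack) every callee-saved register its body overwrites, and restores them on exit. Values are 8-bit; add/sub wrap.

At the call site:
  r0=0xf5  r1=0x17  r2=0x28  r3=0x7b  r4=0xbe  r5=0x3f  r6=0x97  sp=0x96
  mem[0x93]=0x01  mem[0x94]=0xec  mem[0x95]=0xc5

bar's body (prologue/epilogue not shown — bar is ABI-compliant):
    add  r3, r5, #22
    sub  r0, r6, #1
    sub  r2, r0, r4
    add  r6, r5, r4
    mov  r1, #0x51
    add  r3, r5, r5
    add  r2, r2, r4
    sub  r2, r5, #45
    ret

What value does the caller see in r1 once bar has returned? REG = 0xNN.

prologue: push r1 → mem[0x95]=0x17, sp=0x95
prologue: push r6 → mem[0x94]=0x97, sp=0x94
body[0] add  r3, r5, #22 → r3=0x55
body[1] sub  r0, r6, #1 → r0=0x96
body[2] sub  r2, r0, r4 → r2=0xd8
body[3] add  r6, r5, r4 → r6=0xfd
body[4] mov  r1, #0x51 → r1=0x51
body[5] add  r3, r5, r5 → r3=0x7e
body[6] add  r2, r2, r4 → r2=0x96
body[7] sub  r2, r5, #45 → r2=0x12
epilogue: pop r6=0x97, sp=0x95
epilogue: pop r1=0x17, sp=0x96
r1 is callee-saved → restored

REG = 0x17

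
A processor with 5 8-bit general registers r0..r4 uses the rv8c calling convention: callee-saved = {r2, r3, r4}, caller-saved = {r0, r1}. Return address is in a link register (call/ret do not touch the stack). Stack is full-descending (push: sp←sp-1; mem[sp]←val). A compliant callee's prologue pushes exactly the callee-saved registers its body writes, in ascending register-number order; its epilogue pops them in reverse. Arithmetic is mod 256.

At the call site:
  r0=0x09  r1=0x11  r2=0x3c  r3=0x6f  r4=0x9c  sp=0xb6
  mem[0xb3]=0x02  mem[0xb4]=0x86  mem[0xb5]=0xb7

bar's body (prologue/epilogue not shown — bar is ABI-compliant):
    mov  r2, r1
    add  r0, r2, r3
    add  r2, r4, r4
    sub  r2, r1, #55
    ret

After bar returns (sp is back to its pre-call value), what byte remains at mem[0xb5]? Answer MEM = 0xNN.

prologue: push r2 → mem[0xb5]=0x3c, sp=0xb5
body[0] mov  r2, r1 → r2=0x11
body[1] add  r0, r2, r3 → r0=0x80
body[2] add  r2, r4, r4 → r2=0x38
body[3] sub  r2, r1, #55 → r2=0xda
epilogue: pop r2=0x3c, sp=0xb6
prologue pushed ['r2'] at ['0xb5']

MEM = 0x3c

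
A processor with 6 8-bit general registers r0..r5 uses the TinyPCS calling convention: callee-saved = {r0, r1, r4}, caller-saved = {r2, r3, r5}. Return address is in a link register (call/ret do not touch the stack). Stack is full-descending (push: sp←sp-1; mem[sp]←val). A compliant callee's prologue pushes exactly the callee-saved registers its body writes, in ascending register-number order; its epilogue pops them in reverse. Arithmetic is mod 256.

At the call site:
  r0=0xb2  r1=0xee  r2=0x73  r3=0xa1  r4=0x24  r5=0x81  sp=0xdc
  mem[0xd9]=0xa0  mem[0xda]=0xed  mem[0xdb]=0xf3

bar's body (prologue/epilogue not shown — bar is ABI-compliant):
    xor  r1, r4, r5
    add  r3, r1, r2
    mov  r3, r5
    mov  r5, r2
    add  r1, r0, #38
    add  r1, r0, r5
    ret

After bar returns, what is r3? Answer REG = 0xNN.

prologue: push r1 -> mem[0xdb]=0xee, sp=0xdb
body[0] xor  r1, r4, r5 -> r1=0xa5
body[1] add  r3, r1, r2 -> r3=0x18
body[2] mov  r3, r5 -> r3=0x81
body[3] mov  r5, r2 -> r5=0x73
body[4] add  r1, r0, #38 -> r1=0xd8
body[5] add  r1, r0, r5 -> r1=0x25
epilogue: pop r1=0xee, sp=0xdc
r3 is caller-saved -> body value

REG = 0x81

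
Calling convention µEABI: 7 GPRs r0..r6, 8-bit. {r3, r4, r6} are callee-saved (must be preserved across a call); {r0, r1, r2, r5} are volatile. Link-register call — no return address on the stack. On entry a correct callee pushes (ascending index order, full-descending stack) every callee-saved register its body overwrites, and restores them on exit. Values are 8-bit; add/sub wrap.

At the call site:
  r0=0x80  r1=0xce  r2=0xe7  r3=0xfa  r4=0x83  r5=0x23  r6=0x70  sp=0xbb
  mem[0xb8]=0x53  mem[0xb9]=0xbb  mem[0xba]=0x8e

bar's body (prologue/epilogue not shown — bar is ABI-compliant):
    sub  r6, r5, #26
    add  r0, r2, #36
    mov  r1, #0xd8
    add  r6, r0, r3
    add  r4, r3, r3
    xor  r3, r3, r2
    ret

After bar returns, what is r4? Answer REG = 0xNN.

prologue: push r3 -> mem[0xba]=0xfa, sp=0xba
prologue: push r4 -> mem[0xb9]=0x83, sp=0xb9
prologue: push r6 -> mem[0xb8]=0x70, sp=0xb8
body[0] sub  r6, r5, #26 -> r6=0x09
body[1] add  r0, r2, #36 -> r0=0x0b
body[2] mov  r1, #0xd8 -> r1=0xd8
body[3] add  r6, r0, r3 -> r6=0x05
body[4] add  r4, r3, r3 -> r4=0xf4
body[5] xor  r3, r3, r2 -> r3=0x1d
epilogue: pop r6=0x70, sp=0xb9
epilogue: pop r4=0x83, sp=0xba
epilogue: pop r3=0xfa, sp=0xbb
r4 is callee-saved -> restored

REG = 0x83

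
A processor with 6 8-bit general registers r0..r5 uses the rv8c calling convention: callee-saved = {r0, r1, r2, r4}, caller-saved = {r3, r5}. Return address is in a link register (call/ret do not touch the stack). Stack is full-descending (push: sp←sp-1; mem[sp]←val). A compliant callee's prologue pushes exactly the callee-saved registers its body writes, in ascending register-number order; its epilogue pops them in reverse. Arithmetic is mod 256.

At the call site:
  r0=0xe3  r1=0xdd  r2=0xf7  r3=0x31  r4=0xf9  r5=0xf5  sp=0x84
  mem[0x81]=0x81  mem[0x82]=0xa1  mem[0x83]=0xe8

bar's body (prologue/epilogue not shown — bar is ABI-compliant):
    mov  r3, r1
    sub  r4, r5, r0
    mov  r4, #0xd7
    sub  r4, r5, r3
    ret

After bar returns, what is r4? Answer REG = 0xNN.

prologue: push r4 → mem[0x83]=0xf9, sp=0x83
body[0] mov  r3, r1 → r3=0xdd
body[1] sub  r4, r5, r0 → r4=0x12
body[2] mov  r4, #0xd7 → r4=0xd7
body[3] sub  r4, r5, r3 → r4=0x18
epilogue: pop r4=0xf9, sp=0x84
r4 is callee-saved → restored

REG = 0xf9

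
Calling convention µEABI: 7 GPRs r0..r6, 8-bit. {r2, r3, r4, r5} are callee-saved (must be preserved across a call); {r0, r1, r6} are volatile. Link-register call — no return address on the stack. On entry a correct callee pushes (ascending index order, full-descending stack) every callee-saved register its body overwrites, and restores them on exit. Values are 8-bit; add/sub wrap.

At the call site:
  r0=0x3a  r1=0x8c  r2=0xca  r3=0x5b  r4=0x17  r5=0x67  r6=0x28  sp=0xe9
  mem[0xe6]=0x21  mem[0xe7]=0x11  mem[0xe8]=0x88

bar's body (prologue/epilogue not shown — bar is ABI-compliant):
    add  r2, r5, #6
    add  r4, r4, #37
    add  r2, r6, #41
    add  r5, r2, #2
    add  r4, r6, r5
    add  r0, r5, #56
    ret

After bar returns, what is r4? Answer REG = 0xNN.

prologue: push r2 → mem[0xe8]=0xca, sp=0xe8
prologue: push r4 → mem[0xe7]=0x17, sp=0xe7
prologue: push r5 → mem[0xe6]=0x67, sp=0xe6
body[0] add  r2, r5, #6 → r2=0x6d
body[1] add  r4, r4, #37 → r4=0x3c
body[2] add  r2, r6, #41 → r2=0x51
body[3] add  r5, r2, #2 → r5=0x53
body[4] add  r4, r6, r5 → r4=0x7b
body[5] add  r0, r5, #56 → r0=0x8b
epilogue: pop r5=0x67, sp=0xe7
epilogue: pop r4=0x17, sp=0xe8
epilogue: pop r2=0xca, sp=0xe9
r4 is callee-saved → restored

REG = 0x17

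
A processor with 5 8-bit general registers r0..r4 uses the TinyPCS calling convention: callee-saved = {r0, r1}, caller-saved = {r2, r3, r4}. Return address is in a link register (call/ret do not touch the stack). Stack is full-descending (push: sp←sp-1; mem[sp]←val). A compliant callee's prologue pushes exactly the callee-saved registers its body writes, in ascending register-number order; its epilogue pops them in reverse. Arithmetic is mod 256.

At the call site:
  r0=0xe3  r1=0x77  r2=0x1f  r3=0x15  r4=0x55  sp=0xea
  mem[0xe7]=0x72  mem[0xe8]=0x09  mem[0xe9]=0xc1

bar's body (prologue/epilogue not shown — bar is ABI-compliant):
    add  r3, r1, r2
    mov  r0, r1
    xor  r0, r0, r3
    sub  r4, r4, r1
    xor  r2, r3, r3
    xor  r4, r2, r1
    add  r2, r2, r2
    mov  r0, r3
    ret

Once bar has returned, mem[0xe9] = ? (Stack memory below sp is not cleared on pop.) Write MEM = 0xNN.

MEM = 0xe3

prologue: push r0 → mem[0xe9]=0xe3, sp=0xe9
body[0] add  r3, r1, r2 → r3=0x96
body[1] mov  r0, r1 → r0=0x77
body[2] xor  r0, r0, r3 → r0=0xe1
body[3] sub  r4, r4, r1 → r4=0xde
body[4] xor  r2, r3, r3 → r2=0x00
body[5] xor  r4, r2, r1 → r4=0x77
body[6] add  r2, r2, r2 → r2=0x00
body[7] mov  r0, r3 → r0=0x96
epilogue: pop r0=0xe3, sp=0xea
prologue pushed ['r0'] at ['0xe9']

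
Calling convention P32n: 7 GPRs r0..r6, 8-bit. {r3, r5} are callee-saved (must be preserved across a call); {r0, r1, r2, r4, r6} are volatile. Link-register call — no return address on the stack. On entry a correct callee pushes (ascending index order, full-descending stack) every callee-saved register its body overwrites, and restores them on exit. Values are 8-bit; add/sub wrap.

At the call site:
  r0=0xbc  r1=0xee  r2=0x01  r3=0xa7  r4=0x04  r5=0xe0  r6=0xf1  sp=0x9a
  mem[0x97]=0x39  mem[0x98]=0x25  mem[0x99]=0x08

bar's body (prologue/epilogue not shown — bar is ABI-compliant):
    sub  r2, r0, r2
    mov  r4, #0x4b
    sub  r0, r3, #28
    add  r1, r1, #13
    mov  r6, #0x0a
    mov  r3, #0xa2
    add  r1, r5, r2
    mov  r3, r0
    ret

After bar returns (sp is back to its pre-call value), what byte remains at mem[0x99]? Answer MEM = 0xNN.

prologue: push r3 → mem[0x99]=0xa7, sp=0x99
body[0] sub  r2, r0, r2 → r2=0xbb
body[1] mov  r4, #0x4b → r4=0x4b
body[2] sub  r0, r3, #28 → r0=0x8b
body[3] add  r1, r1, #13 → r1=0xfb
body[4] mov  r6, #0x0a → r6=0x0a
body[5] mov  r3, #0xa2 → r3=0xa2
body[6] add  r1, r5, r2 → r1=0x9b
body[7] mov  r3, r0 → r3=0x8b
epilogue: pop r3=0xa7, sp=0x9a
prologue pushed ['r3'] at ['0x99']

MEM = 0xa7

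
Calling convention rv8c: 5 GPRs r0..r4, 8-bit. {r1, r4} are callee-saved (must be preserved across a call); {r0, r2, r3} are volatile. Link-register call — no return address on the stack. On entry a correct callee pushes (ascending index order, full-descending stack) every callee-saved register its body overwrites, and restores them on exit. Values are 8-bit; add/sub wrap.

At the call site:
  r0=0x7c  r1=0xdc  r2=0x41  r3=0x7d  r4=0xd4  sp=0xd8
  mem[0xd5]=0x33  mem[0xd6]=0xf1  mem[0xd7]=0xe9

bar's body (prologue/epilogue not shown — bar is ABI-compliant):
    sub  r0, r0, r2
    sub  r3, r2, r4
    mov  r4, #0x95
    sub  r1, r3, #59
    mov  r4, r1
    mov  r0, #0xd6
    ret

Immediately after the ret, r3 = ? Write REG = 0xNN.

REG = 0x6d

prologue: push r1 -> mem[0xd7]=0xdc, sp=0xd7
prologue: push r4 -> mem[0xd6]=0xd4, sp=0xd6
body[0] sub  r0, r0, r2 -> r0=0x3b
body[1] sub  r3, r2, r4 -> r3=0x6d
body[2] mov  r4, #0x95 -> r4=0x95
body[3] sub  r1, r3, #59 -> r1=0x32
body[4] mov  r4, r1 -> r4=0x32
body[5] mov  r0, #0xd6 -> r0=0xd6
epilogue: pop r4=0xd4, sp=0xd7
epilogue: pop r1=0xdc, sp=0xd8
r3 is caller-saved -> body value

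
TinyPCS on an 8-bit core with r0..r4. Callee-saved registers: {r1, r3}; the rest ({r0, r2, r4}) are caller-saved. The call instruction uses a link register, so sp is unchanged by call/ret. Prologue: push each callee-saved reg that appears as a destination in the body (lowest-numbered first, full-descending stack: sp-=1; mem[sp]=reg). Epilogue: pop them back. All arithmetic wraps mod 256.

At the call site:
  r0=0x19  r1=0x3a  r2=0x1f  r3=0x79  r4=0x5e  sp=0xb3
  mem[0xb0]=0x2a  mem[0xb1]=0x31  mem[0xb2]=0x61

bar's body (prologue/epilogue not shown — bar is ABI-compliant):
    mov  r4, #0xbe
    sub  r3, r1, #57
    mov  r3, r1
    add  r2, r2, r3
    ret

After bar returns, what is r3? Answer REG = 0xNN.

prologue: push r3 -> mem[0xb2]=0x79, sp=0xb2
body[0] mov  r4, #0xbe -> r4=0xbe
body[1] sub  r3, r1, #57 -> r3=0x01
body[2] mov  r3, r1 -> r3=0x3a
body[3] add  r2, r2, r3 -> r2=0x59
epilogue: pop r3=0x79, sp=0xb3
r3 is callee-saved -> restored

REG = 0x79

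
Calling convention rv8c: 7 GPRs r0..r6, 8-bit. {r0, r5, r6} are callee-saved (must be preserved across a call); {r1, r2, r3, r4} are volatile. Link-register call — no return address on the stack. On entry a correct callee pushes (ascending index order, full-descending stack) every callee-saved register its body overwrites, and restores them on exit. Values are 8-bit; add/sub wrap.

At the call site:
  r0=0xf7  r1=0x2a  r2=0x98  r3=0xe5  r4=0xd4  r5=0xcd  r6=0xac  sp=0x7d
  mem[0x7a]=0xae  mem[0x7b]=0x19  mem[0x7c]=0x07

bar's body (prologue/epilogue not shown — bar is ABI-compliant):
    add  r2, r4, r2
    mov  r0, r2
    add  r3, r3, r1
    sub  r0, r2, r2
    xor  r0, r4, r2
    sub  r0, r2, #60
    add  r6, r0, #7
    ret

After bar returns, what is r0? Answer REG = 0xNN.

REG = 0xf7

prologue: push r0 → mem[0x7c]=0xf7, sp=0x7c
prologue: push r6 → mem[0x7b]=0xac, sp=0x7b
body[0] add  r2, r4, r2 → r2=0x6c
body[1] mov  r0, r2 → r0=0x6c
body[2] add  r3, r3, r1 → r3=0x0f
body[3] sub  r0, r2, r2 → r0=0x00
body[4] xor  r0, r4, r2 → r0=0xb8
body[5] sub  r0, r2, #60 → r0=0x30
body[6] add  r6, r0, #7 → r6=0x37
epilogue: pop r6=0xac, sp=0x7c
epilogue: pop r0=0xf7, sp=0x7d
r0 is callee-saved → restored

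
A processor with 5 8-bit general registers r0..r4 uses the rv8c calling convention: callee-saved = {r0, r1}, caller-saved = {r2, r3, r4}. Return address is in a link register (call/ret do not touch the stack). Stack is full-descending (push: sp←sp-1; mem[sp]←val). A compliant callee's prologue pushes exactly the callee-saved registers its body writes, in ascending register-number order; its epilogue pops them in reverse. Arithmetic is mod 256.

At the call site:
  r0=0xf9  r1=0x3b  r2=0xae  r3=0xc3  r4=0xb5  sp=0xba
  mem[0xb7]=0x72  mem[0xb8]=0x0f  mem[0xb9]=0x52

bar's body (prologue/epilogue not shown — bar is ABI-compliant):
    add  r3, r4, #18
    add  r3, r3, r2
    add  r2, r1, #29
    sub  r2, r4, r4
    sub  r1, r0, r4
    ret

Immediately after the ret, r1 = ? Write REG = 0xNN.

REG = 0x3b

prologue: push r1 → mem[0xb9]=0x3b, sp=0xb9
body[0] add  r3, r4, #18 → r3=0xc7
body[1] add  r3, r3, r2 → r3=0x75
body[2] add  r2, r1, #29 → r2=0x58
body[3] sub  r2, r4, r4 → r2=0x00
body[4] sub  r1, r0, r4 → r1=0x44
epilogue: pop r1=0x3b, sp=0xba
r1 is callee-saved → restored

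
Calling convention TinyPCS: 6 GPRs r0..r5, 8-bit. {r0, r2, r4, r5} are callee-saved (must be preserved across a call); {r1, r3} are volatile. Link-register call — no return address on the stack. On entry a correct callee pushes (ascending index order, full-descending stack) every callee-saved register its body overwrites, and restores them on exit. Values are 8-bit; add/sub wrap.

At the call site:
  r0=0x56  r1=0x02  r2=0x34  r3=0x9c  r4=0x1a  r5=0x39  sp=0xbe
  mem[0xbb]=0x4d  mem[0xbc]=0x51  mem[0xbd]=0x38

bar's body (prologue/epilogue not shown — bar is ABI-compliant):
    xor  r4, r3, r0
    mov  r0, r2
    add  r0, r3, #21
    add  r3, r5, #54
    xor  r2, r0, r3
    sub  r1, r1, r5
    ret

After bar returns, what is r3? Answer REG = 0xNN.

prologue: push r0 -> mem[0xbd]=0x56, sp=0xbd
prologue: push r2 -> mem[0xbc]=0x34, sp=0xbc
prologue: push r4 -> mem[0xbb]=0x1a, sp=0xbb
body[0] xor  r4, r3, r0 -> r4=0xca
body[1] mov  r0, r2 -> r0=0x34
body[2] add  r0, r3, #21 -> r0=0xb1
body[3] add  r3, r5, #54 -> r3=0x6f
body[4] xor  r2, r0, r3 -> r2=0xde
body[5] sub  r1, r1, r5 -> r1=0xc9
epilogue: pop r4=0x1a, sp=0xbc
epilogue: pop r2=0x34, sp=0xbd
epilogue: pop r0=0x56, sp=0xbe
r3 is caller-saved -> body value

REG = 0x6f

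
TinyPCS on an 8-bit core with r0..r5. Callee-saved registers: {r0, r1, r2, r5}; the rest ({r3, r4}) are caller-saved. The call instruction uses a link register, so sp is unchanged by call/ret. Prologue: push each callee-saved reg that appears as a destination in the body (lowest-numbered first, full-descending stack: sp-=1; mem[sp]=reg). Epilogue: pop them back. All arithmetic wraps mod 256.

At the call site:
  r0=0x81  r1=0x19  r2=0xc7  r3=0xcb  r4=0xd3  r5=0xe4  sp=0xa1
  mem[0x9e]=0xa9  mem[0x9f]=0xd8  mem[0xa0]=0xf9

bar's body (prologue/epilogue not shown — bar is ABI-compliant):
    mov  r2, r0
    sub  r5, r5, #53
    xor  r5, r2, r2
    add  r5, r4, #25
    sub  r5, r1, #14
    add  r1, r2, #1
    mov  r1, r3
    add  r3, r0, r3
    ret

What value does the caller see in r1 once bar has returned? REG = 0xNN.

REG = 0x19

prologue: push r1 → mem[0xa0]=0x19, sp=0xa0
prologue: push r2 → mem[0x9f]=0xc7, sp=0x9f
prologue: push r5 → mem[0x9e]=0xe4, sp=0x9e
body[0] mov  r2, r0 → r2=0x81
body[1] sub  r5, r5, #53 → r5=0xaf
body[2] xor  r5, r2, r2 → r5=0x00
body[3] add  r5, r4, #25 → r5=0xec
body[4] sub  r5, r1, #14 → r5=0x0b
body[5] add  r1, r2, #1 → r1=0x82
body[6] mov  r1, r3 → r1=0xcb
body[7] add  r3, r0, r3 → r3=0x4c
epilogue: pop r5=0xe4, sp=0x9f
epilogue: pop r2=0xc7, sp=0xa0
epilogue: pop r1=0x19, sp=0xa1
r1 is callee-saved → restored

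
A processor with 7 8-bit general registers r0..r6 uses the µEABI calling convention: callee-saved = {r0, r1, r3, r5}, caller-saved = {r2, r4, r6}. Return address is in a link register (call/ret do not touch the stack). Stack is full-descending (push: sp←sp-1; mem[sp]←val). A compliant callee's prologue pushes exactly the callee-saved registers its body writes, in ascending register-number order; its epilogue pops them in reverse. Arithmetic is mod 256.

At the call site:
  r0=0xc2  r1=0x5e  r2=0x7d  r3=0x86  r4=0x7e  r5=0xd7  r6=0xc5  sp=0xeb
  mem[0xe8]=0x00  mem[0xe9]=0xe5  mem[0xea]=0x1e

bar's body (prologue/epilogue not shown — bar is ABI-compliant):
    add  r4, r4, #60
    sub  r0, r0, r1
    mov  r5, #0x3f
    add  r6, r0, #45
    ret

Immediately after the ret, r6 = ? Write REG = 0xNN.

prologue: push r0 -> mem[0xea]=0xc2, sp=0xea
prologue: push r5 -> mem[0xe9]=0xd7, sp=0xe9
body[0] add  r4, r4, #60 -> r4=0xba
body[1] sub  r0, r0, r1 -> r0=0x64
body[2] mov  r5, #0x3f -> r5=0x3f
body[3] add  r6, r0, #45 -> r6=0x91
epilogue: pop r5=0xd7, sp=0xea
epilogue: pop r0=0xc2, sp=0xeb
r6 is caller-saved -> body value

REG = 0x91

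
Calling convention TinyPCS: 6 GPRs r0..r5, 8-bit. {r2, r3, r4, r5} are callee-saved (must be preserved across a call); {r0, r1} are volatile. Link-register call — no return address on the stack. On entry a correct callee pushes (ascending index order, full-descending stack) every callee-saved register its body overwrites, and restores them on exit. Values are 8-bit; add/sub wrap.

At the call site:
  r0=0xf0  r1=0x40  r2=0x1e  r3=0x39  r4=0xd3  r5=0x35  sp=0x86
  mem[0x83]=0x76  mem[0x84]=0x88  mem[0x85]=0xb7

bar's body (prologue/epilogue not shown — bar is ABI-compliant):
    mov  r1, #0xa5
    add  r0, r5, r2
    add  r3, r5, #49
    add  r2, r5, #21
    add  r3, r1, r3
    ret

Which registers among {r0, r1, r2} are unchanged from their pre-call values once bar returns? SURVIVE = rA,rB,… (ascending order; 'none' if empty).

SURVIVE = r2

prologue: push r2 → mem[0x85]=0x1e, sp=0x85
prologue: push r3 → mem[0x84]=0x39, sp=0x84
body[0] mov  r1, #0xa5 → r1=0xa5
body[1] add  r0, r5, r2 → r0=0x53
body[2] add  r3, r5, #49 → r3=0x66
body[3] add  r2, r5, #21 → r2=0x4a
body[4] add  r3, r1, r3 → r3=0x0b
epilogue: pop r3=0x39, sp=0x85
epilogue: pop r2=0x1e, sp=0x86
r0: caller-saved, written=True
r1: caller-saved, written=True
r2: callee-saved, written=True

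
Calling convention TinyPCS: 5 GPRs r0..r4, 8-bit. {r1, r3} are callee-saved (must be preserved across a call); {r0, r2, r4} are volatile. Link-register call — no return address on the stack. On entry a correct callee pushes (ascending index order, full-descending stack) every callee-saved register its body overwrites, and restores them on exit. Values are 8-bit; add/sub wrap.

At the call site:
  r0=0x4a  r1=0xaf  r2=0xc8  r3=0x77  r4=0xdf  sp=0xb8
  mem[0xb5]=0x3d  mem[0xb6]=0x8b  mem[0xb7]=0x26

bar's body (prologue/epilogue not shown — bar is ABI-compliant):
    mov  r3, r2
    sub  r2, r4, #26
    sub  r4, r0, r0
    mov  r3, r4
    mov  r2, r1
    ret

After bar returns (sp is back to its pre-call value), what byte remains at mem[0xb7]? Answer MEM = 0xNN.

MEM = 0x77

prologue: push r3 -> mem[0xb7]=0x77, sp=0xb7
body[0] mov  r3, r2 -> r3=0xc8
body[1] sub  r2, r4, #26 -> r2=0xc5
body[2] sub  r4, r0, r0 -> r4=0x00
body[3] mov  r3, r4 -> r3=0x00
body[4] mov  r2, r1 -> r2=0xaf
epilogue: pop r3=0x77, sp=0xb8
prologue pushed ['r3'] at ['0xb7']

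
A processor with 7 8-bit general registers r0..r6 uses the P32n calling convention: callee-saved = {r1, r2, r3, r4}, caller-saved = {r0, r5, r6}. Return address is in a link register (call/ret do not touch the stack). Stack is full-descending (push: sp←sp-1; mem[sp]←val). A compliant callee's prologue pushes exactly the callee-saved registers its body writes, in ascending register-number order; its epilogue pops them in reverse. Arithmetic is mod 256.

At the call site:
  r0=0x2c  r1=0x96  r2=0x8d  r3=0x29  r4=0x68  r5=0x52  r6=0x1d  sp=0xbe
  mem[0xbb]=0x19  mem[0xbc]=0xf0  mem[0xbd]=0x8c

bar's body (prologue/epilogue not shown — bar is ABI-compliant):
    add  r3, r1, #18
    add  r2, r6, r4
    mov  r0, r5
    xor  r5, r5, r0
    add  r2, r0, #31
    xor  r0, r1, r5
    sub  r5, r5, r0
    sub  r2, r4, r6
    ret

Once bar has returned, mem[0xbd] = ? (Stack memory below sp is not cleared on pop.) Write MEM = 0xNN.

prologue: push r2 -> mem[0xbd]=0x8d, sp=0xbd
prologue: push r3 -> mem[0xbc]=0x29, sp=0xbc
body[0] add  r3, r1, #18 -> r3=0xa8
body[1] add  r2, r6, r4 -> r2=0x85
body[2] mov  r0, r5 -> r0=0x52
body[3] xor  r5, r5, r0 -> r5=0x00
body[4] add  r2, r0, #31 -> r2=0x71
body[5] xor  r0, r1, r5 -> r0=0x96
body[6] sub  r5, r5, r0 -> r5=0x6a
body[7] sub  r2, r4, r6 -> r2=0x4b
epilogue: pop r3=0x29, sp=0xbd
epilogue: pop r2=0x8d, sp=0xbe
prologue pushed ['r2', 'r3'] at ['0xbd', '0xbc']

MEM = 0x8d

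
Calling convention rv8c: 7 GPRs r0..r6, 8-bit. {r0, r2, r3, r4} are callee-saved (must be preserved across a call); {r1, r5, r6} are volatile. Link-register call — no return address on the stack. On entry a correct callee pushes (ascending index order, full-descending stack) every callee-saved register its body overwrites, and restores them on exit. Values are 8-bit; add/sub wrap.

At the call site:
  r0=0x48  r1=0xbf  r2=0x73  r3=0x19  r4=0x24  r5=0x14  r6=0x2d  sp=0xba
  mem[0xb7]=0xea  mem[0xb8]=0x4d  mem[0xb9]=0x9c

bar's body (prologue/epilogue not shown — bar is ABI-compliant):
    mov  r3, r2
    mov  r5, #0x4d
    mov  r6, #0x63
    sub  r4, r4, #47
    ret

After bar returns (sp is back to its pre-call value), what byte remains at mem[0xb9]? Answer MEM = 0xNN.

MEM = 0x19

prologue: push r3 → mem[0xb9]=0x19, sp=0xb9
prologue: push r4 → mem[0xb8]=0x24, sp=0xb8
body[0] mov  r3, r2 → r3=0x73
body[1] mov  r5, #0x4d → r5=0x4d
body[2] mov  r6, #0x63 → r6=0x63
body[3] sub  r4, r4, #47 → r4=0xf5
epilogue: pop r4=0x24, sp=0xb9
epilogue: pop r3=0x19, sp=0xba
prologue pushed ['r3', 'r4'] at ['0xb9', '0xb8']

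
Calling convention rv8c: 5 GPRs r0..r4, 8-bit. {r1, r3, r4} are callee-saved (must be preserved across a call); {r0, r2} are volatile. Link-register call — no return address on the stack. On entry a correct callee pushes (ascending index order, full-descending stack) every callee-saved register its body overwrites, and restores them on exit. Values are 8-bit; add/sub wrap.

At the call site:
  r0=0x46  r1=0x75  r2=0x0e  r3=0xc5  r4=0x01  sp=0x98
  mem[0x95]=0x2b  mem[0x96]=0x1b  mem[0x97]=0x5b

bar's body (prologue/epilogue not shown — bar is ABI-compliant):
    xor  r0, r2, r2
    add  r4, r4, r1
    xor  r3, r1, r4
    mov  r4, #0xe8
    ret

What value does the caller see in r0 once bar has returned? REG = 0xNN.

REG = 0x00

prologue: push r3 -> mem[0x97]=0xc5, sp=0x97
prologue: push r4 -> mem[0x96]=0x01, sp=0x96
body[0] xor  r0, r2, r2 -> r0=0x00
body[1] add  r4, r4, r1 -> r4=0x76
body[2] xor  r3, r1, r4 -> r3=0x03
body[3] mov  r4, #0xe8 -> r4=0xe8
epilogue: pop r4=0x01, sp=0x97
epilogue: pop r3=0xc5, sp=0x98
r0 is caller-saved -> body value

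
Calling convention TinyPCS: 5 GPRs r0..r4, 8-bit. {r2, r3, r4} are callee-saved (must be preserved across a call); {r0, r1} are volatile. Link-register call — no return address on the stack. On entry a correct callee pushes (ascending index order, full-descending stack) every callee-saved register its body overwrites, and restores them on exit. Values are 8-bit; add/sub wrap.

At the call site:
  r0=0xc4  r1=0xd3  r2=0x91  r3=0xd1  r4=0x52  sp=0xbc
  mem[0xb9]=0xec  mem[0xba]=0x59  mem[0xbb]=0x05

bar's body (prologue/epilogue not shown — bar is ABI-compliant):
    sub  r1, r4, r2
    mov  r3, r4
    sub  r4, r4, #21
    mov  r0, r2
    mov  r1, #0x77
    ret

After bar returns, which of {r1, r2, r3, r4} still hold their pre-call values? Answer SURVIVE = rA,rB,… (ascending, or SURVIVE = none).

SURVIVE = r2,r3,r4

prologue: push r3 -> mem[0xbb]=0xd1, sp=0xbb
prologue: push r4 -> mem[0xba]=0x52, sp=0xba
body[0] sub  r1, r4, r2 -> r1=0xc1
body[1] mov  r3, r4 -> r3=0x52
body[2] sub  r4, r4, #21 -> r4=0x3d
body[3] mov  r0, r2 -> r0=0x91
body[4] mov  r1, #0x77 -> r1=0x77
epilogue: pop r4=0x52, sp=0xbb
epilogue: pop r3=0xd1, sp=0xbc
r1: caller-saved, written=True
r2: callee-saved, written=False
r3: callee-saved, written=True
r4: callee-saved, written=True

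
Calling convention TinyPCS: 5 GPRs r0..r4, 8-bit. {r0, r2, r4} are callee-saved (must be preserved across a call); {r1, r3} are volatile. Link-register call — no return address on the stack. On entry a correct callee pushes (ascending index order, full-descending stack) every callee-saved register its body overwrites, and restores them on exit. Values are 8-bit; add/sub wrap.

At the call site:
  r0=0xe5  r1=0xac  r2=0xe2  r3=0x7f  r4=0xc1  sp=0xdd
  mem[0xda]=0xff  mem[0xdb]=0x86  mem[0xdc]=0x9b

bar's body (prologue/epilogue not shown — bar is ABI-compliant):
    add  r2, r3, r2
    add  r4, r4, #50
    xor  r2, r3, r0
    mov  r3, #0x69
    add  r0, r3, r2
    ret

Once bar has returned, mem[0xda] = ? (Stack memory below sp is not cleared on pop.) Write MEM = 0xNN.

prologue: push r0 -> mem[0xdc]=0xe5, sp=0xdc
prologue: push r2 -> mem[0xdb]=0xe2, sp=0xdb
prologue: push r4 -> mem[0xda]=0xc1, sp=0xda
body[0] add  r2, r3, r2 -> r2=0x61
body[1] add  r4, r4, #50 -> r4=0xf3
body[2] xor  r2, r3, r0 -> r2=0x9a
body[3] mov  r3, #0x69 -> r3=0x69
body[4] add  r0, r3, r2 -> r0=0x03
epilogue: pop r4=0xc1, sp=0xdb
epilogue: pop r2=0xe2, sp=0xdc
epilogue: pop r0=0xe5, sp=0xdd
prologue pushed ['r0', 'r2', 'r4'] at ['0xdc', '0xdb', '0xda']

MEM = 0xc1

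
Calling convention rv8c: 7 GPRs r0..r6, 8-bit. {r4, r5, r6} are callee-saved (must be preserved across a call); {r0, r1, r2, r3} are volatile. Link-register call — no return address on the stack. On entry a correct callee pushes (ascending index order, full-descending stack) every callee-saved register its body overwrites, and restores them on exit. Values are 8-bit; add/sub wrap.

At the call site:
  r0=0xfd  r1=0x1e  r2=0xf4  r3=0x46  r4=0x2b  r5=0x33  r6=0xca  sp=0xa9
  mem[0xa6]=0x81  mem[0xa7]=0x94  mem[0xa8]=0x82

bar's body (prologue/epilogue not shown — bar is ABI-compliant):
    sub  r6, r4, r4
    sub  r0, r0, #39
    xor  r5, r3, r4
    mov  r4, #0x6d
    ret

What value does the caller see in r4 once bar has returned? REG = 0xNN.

REG = 0x2b

prologue: push r4 → mem[0xa8]=0x2b, sp=0xa8
prologue: push r5 → mem[0xa7]=0x33, sp=0xa7
prologue: push r6 → mem[0xa6]=0xca, sp=0xa6
body[0] sub  r6, r4, r4 → r6=0x00
body[1] sub  r0, r0, #39 → r0=0xd6
body[2] xor  r5, r3, r4 → r5=0x6d
body[3] mov  r4, #0x6d → r4=0x6d
epilogue: pop r6=0xca, sp=0xa7
epilogue: pop r5=0x33, sp=0xa8
epilogue: pop r4=0x2b, sp=0xa9
r4 is callee-saved → restored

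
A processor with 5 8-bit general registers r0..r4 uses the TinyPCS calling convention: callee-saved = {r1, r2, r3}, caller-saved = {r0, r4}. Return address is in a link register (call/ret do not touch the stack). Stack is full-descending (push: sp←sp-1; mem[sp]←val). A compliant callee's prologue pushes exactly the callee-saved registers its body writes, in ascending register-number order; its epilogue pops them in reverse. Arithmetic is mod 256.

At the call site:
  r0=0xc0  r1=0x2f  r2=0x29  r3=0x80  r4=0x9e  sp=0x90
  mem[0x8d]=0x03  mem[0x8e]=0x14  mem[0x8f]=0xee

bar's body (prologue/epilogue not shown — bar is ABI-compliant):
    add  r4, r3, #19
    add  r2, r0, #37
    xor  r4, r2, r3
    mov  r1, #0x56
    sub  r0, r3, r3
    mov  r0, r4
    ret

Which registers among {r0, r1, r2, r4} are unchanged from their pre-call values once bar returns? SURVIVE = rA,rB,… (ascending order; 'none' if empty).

SURVIVE = r1,r2

prologue: push r1 -> mem[0x8f]=0x2f, sp=0x8f
prologue: push r2 -> mem[0x8e]=0x29, sp=0x8e
body[0] add  r4, r3, #19 -> r4=0x93
body[1] add  r2, r0, #37 -> r2=0xe5
body[2] xor  r4, r2, r3 -> r4=0x65
body[3] mov  r1, #0x56 -> r1=0x56
body[4] sub  r0, r3, r3 -> r0=0x00
body[5] mov  r0, r4 -> r0=0x65
epilogue: pop r2=0x29, sp=0x8f
epilogue: pop r1=0x2f, sp=0x90
r0: caller-saved, written=True
r1: callee-saved, written=True
r2: callee-saved, written=True
r4: caller-saved, written=True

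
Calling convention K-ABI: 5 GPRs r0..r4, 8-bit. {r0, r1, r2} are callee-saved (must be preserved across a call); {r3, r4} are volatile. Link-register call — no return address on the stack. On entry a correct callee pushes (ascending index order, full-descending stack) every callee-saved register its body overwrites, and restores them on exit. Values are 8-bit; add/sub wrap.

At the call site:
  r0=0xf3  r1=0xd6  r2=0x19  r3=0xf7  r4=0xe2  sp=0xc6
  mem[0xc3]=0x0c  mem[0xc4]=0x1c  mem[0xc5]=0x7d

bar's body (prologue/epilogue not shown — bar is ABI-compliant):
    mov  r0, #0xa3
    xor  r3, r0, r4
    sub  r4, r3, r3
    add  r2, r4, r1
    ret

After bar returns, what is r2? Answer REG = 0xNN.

REG = 0x19

prologue: push r0 -> mem[0xc5]=0xf3, sp=0xc5
prologue: push r2 -> mem[0xc4]=0x19, sp=0xc4
body[0] mov  r0, #0xa3 -> r0=0xa3
body[1] xor  r3, r0, r4 -> r3=0x41
body[2] sub  r4, r3, r3 -> r4=0x00
body[3] add  r2, r4, r1 -> r2=0xd6
epilogue: pop r2=0x19, sp=0xc5
epilogue: pop r0=0xf3, sp=0xc6
r2 is callee-saved -> restored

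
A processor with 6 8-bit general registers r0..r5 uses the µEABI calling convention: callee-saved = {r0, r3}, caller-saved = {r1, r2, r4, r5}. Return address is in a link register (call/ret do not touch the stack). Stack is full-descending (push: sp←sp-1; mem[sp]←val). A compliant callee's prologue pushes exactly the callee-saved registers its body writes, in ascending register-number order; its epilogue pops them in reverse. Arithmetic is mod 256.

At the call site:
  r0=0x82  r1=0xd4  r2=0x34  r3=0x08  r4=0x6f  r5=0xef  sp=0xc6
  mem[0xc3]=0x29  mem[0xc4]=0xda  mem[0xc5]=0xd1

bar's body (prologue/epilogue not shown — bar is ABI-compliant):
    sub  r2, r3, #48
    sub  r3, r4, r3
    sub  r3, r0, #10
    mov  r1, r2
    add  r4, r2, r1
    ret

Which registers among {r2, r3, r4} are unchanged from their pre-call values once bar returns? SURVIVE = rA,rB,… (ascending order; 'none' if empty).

SURVIVE = r3

prologue: push r3 -> mem[0xc5]=0x08, sp=0xc5
body[0] sub  r2, r3, #48 -> r2=0xd8
body[1] sub  r3, r4, r3 -> r3=0x67
body[2] sub  r3, r0, #10 -> r3=0x78
body[3] mov  r1, r2 -> r1=0xd8
body[4] add  r4, r2, r1 -> r4=0xb0
epilogue: pop r3=0x08, sp=0xc6
r2: caller-saved, written=True
r3: callee-saved, written=True
r4: caller-saved, written=True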